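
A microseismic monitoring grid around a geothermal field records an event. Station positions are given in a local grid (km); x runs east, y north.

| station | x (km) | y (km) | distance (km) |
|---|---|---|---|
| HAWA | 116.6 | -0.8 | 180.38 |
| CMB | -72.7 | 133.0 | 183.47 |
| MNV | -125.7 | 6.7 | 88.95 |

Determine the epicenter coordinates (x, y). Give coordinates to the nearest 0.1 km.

Circle about each station: (x − 116.6)² + (y + 0.8)² = 180.38²; (x + 72.7)² + (y − 133.0)² = 183.47²; (x + 125.7)² + (y − 6.7)² = 88.95².
Subtracting pairs of circle equations eliminates x²+y² and gives linear equations (the radical axes):
-378.6 x + 267.6 y = 8253.79
-484.6 x + 15.0 y = 26874.02
Solving the 2×2 system: x ≈ -57.0, y ≈ -49.8 km.

(-57.0, -49.8)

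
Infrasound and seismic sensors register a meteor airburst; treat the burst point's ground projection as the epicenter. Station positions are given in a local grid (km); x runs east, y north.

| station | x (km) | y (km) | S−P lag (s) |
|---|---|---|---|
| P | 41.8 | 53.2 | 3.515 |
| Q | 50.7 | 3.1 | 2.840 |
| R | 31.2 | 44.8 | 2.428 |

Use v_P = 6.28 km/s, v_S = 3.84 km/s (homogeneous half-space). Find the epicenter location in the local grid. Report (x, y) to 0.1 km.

Distance from S−P lag: d = Δt · v_P v_S / (v_P − v_S) = Δt · (6.28·3.84)/(6.28−3.84) ≈ 9.8833·Δt.
So d_P = 34.74, d_Q = 28.07, d_R = 24.00 km.
Circle about each station: (x − 41.8)² + (y − 53.2)² = 34.74²; (x − 50.7)² + (y − 3.1)² = 28.07²; (x − 31.2)² + (y − 44.8)² = 24.00².
Subtracting the P equation from the Q and R equations removes the quadratic terms:
17.8 x − 100.2 y = -1578.44
-21.2 x − 16.8 y = -966.13
Solving the 2×2 system: x ≈ 29.0, y ≈ 20.9 km.
Check against P (with the unrounded x, y): √((x − 41.8)²+(y − 53.2)²) = 34.74 ≈ 34.74 km. ✓

29.0 km east, 20.9 km north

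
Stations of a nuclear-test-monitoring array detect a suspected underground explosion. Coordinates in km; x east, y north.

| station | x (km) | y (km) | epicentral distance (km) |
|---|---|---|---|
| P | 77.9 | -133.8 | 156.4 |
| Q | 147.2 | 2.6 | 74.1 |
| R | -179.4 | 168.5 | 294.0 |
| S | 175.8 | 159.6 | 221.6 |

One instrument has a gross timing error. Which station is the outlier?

Solve using three stations at a time. Using P, Q, R (subtract circle equations pairwise → linear system) gives (x, y) ≈ (75.8, 22.6).
Distances from that point to each station vs reported:
  P: calculated 156.4 vs reported 156.4 → residual 0.0 km
  Q: calculated 74.1 vs reported 74.1 → residual 0.0 km
  R: calculated 294.0 vs reported 294.0 → residual 0.0 km
  S: calculated 169.6 vs reported 221.6 → residual 52.0 km
P, Q, R are mutually consistent (residuals ≈ 0); S is off by 52.0 km.

S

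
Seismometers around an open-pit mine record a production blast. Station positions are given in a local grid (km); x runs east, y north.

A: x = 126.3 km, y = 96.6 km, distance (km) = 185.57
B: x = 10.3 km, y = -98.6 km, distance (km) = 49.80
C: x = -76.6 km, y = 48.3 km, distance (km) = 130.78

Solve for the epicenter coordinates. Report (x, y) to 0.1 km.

(11.0, -48.8)

Circle about each station: (x − 126.3)² + (y − 96.6)² = 185.57²; (x − 10.3)² + (y + 98.6)² = 49.80²; (x + 76.6)² + (y − 48.3)² = 130.78².
Subtracting pairs of circle equations eliminates x²+y² and gives linear equations (the radical axes):
-232.0 x − 390.4 y = 16500.98
-405.8 x − 96.6 y = 250.02
Solving the 2×2 system: x ≈ 11.0, y ≈ -48.8 km.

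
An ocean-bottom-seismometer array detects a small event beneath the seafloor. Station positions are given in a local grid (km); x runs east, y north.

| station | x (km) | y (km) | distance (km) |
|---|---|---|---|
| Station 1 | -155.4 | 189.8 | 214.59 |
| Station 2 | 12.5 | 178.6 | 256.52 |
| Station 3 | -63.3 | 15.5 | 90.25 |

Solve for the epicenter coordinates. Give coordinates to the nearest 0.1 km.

Circle about each station: (x + 155.4)² + (y − 189.8)² = 214.59²; (x − 12.5)² + (y − 178.6)² = 256.52²; (x + 63.3)² + (y − 15.5)² = 90.25².
Subtracting the Station 1 equation from the Station 2 and Station 3 equations removes the quadratic terms:
335.8 x − 22.4 y = -47872.63
184.2 x − 348.6 y = -18022.25
Solving the 2×2 system: x ≈ -144.2, y ≈ -24.5 km.

-144.2 km east, -24.5 km north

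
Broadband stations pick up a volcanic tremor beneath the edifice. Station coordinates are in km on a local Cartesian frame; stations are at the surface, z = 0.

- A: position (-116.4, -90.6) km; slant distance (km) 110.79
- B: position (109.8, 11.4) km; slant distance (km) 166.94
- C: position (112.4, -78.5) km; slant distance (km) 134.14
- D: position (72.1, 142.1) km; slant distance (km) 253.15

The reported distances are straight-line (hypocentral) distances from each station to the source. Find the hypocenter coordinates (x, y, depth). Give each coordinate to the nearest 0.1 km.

Each station gives a sphere (x−x_i)² + (y−y_i)² + z² = d_i² (stations at z=0).
Subtracting the A sphere from B and C: z² cancels, leaving linear equations in x and y:
452.4 x + 204.0 y = -25165.86
457.6 x + 24.2 y = -8680.43
Solving: x ≈ -14.099, y ≈ -92.095 km (keep extra digits for the depth step; rounded: -14.1, -92.1).
Then from the A sphere: z² = 110.79² − (x + 116.4)² − (y + 90.6)² with x = -14.099, y = -92.095, so z ≈ 42.505 ≈ 42.5 km.

x ≈ -14.1 km, y ≈ -92.1 km, depth ≈ 42.5 km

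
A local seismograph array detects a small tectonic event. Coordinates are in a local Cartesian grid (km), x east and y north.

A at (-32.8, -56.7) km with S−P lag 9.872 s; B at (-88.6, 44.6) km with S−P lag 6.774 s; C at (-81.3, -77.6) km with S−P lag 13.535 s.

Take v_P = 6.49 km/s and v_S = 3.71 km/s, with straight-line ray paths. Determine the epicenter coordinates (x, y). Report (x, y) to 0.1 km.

Distance from S−P lag: d = Δt · v_P v_S / (v_P − v_S) = Δt · (6.49·3.71)/(6.49−3.71) ≈ 8.6611·Δt.
So d_A = 85.50, d_B = 58.67, d_C = 117.23 km.
Circle about each station: (x + 32.8)² + (y + 56.7)² = 85.50²; (x + 88.6)² + (y − 44.6)² = 58.67²; (x + 81.3)² + (y + 77.6)² = 117.23².
Subtracting pairs of circle equations eliminates x²+y² and gives linear equations (the radical axes):
-111.6 x + 202.6 y = 9416.47
-97.0 x − 41.8 y = 1908.10
Solving the 2×2 system: x ≈ -32.1, y ≈ 28.8 km.

x ≈ -32.1 km, y ≈ 28.8 km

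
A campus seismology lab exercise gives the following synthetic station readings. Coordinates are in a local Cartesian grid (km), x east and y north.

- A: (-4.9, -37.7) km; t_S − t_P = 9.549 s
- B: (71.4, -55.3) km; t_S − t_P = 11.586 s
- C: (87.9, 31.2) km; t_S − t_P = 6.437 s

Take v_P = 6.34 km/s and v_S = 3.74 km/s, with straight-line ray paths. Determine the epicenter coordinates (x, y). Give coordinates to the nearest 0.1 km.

x ≈ 30.2 km, y ≈ 42.0 km

Distance from S−P lag: d = Δt · v_P v_S / (v_P − v_S) = Δt · (6.34·3.74)/(6.34−3.74) ≈ 9.1198·Δt.
So d_A = 87.09, d_B = 105.66, d_C = 58.70 km.
Circle about each station: (x + 4.9)² + (y + 37.7)² = 87.09²; (x − 71.4)² + (y + 55.3)² = 105.66²; (x − 87.9)² + (y − 31.2)² = 58.70².
Subtracting the A equation from the B and C equations removes the quadratic terms:
152.6 x − 35.2 y = 3131.38
185.6 x + 137.8 y = 11393.53
Solving the 2×2 system: x ≈ 30.2, y ≈ 42.0 km.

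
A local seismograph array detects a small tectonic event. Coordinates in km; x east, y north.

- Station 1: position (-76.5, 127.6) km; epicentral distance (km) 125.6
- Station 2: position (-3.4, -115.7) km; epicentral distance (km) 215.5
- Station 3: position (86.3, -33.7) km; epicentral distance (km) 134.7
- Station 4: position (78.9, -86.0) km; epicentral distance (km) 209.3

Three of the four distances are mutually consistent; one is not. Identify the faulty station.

Solve using three stations at a time. Using Station 1, Station 2, Station 3 (subtract circle equations pairwise → linear system) gives (x, y) ≈ (44.6, 94.4).
Distances from that point to each station vs reported:
  Station 1: calculated 125.6 vs reported 125.6 → residual 0.0 km
  Station 2: calculated 215.5 vs reported 215.5 → residual 0.0 km
  Station 3: calculated 134.7 vs reported 134.7 → residual 0.0 km
  Station 4: calculated 183.6 vs reported 209.3 → residual 25.7 km
Station 1, Station 2, Station 3 are mutually consistent (residuals ≈ 0); Station 4 is off by 25.7 km.

Station 4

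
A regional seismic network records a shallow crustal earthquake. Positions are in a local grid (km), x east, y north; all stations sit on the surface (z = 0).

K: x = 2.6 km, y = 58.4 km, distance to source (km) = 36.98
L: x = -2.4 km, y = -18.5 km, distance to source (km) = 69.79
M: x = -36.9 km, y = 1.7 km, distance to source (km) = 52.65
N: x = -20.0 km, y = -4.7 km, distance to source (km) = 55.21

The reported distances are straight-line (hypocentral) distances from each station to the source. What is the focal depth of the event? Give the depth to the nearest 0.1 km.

z ≈ 26.0 km

Each station gives a sphere (x−x_i)² + (y−y_i)² + z² = d_i² (stations at z=0).
Subtracting the K sphere from L and M: z² cancels, leaving linear equations in x and y:
-10.0 x − 153.8 y = -6572.43
-79.0 x − 113.4 y = -3457.32
Solving: x ≈ -19.388, y ≈ 43.994 km (keep extra digits for the depth step; rounded: -19.4, 44.0).
Then from the K sphere: z² = 36.98² − (x − 2.6)² − (y − 58.4)² with x = -19.388, y = 43.994, so z ≈ 26.010 ≈ 26.0 km.
Check against N (with the unrounded solution): distance 55.21 ≈ 55.21 km. ✓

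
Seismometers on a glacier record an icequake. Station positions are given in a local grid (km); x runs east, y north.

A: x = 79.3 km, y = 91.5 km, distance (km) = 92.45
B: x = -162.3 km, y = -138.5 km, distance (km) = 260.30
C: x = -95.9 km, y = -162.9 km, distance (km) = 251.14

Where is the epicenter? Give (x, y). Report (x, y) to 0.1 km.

(-11.4, 73.6)

Circle about each station: (x − 79.3)² + (y − 91.5)² = 92.45²; (x + 162.3)² + (y + 138.5)² = 260.30²; (x + 95.9)² + (y + 162.9)² = 251.14².
Subtracting the A equation from the B and C equations removes the quadratic terms:
-483.2 x − 460.0 y = -28346.29
-350.4 x − 508.8 y = -33451.82
Solving the 2×2 system: x ≈ -11.4, y ≈ 73.6 km.
Check against A (with the unrounded x, y): √((x − 79.3)²+(y − 91.5)²) = 92.45 ≈ 92.45 km. ✓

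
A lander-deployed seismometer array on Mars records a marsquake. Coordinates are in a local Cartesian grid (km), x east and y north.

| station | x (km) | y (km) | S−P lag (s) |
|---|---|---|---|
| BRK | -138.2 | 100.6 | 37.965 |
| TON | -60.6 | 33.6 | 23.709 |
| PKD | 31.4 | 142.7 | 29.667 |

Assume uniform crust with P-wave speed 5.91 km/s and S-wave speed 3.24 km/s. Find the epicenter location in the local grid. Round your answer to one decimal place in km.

x ≈ 78.0 km, y ≈ -64.9 km

Distance from S−P lag: d = Δt · v_P v_S / (v_P − v_S) = Δt · (5.91·3.24)/(5.91−3.24) ≈ 7.1717·Δt.
So d_BRK = 272.27, d_TON = 170.03, d_PKD = 212.76 km.
Circle about each station: (x + 138.2)² + (y − 100.6)² = 272.27²; (x + 60.6)² + (y − 33.6)² = 170.03²; (x − 31.4)² + (y − 142.7)² = 212.76².
Subtracting pairs of circle equations eliminates x²+y² and gives linear equations (the radical axes):
155.2 x − 134.0 y = 20802.47
339.2 x + 84.2 y = 20993.79
Solving the 2×2 system: x ≈ 78.0, y ≈ -64.9 km.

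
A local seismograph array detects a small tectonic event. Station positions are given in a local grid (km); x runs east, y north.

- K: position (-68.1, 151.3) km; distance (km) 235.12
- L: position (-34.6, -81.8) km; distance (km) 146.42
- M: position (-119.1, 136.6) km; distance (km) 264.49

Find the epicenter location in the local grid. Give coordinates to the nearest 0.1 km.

Circle about each station: (x + 68.1)² + (y − 151.3)² = 235.12²; (x + 34.6)² + (y + 81.8)² = 146.42²; (x + 119.1)² + (y − 136.6)² = 264.49².
Subtracting the K equation from the L and M equations removes the quadratic terms:
67.0 x − 466.2 y = 14201.70
-102.0 x − 29.4 y = -9358.48
Solving the 2×2 system: x ≈ 96.5, y ≈ -16.6 km.
Check against K (with the unrounded x, y): √((x + 68.1)²+(y − 151.3)²) = 235.14 ≈ 235.12 km. ✓

(96.5, -16.6)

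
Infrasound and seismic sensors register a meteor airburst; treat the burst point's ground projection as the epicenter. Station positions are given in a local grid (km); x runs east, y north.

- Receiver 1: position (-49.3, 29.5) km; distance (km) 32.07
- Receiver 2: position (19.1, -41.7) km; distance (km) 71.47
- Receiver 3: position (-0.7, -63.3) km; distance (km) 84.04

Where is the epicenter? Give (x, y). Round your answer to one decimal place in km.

x ≈ -19.1 km, y ≈ 18.7 km

Circle about each station: (x + 49.3)² + (y − 29.5)² = 32.07²; (x − 19.1)² + (y + 41.7)² = 71.47²; (x + 0.7)² + (y + 63.3)² = 84.04².
Subtracting the Receiver 1 equation from the Receiver 2 and Receiver 3 equations removes the quadratic terms:
136.8 x − 142.4 y = -5276.52
97.2 x − 185.6 y = -5327.60
Solving the 2×2 system: x ≈ -19.1, y ≈ 18.7 km.
Check against Receiver 1 (with the unrounded x, y): √((x + 49.3)²+(y − 29.5)²) = 32.07 ≈ 32.07 km. ✓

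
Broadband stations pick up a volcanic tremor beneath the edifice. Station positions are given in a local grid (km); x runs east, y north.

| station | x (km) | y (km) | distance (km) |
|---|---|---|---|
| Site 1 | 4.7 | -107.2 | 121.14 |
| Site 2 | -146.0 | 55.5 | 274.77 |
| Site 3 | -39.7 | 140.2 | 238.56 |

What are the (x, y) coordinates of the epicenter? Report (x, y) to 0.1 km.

x ≈ 109.3 km, y ≈ -46.1 km

Circle about each station: (x − 4.7)² + (y + 107.2)² = 121.14²; (x + 146.0)² + (y − 55.5)² = 274.77²; (x + 39.7)² + (y − 140.2)² = 238.56².
Subtracting the Site 1 equation from the Site 2 and Site 3 equations removes the quadratic terms:
-301.4 x + 325.4 y = -47941.33
-88.8 x + 494.8 y = -32517.77
Solving the 2×2 system: x ≈ 109.3, y ≈ -46.1 km.
Check against Site 1 (with the unrounded x, y): √((x − 4.7)²+(y + 107.2)²) = 121.12 ≈ 121.14 km. ✓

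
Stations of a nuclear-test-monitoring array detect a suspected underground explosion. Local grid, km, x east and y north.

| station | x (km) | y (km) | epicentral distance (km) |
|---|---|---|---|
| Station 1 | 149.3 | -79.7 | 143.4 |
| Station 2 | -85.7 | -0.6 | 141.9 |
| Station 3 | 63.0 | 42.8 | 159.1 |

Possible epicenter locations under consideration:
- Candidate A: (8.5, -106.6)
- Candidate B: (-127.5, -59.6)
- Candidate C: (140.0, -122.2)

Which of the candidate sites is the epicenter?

For each candidate, compare |candidate − station| to the reported distance:
Candidate A: residuals Station 1 0.1, Station 2 0.1, Station 3 0.1 → max 0.1 km
Candidate B: residuals Station 1 134.1, Station 2 69.6, Station 3 57.2 → max 134.1 km
Candidate C: residuals Station 1 99.9, Station 2 114.5, Station 3 23.0 → max 114.5 km
Only Candidate A has all residuals ≈ 0.

Candidate A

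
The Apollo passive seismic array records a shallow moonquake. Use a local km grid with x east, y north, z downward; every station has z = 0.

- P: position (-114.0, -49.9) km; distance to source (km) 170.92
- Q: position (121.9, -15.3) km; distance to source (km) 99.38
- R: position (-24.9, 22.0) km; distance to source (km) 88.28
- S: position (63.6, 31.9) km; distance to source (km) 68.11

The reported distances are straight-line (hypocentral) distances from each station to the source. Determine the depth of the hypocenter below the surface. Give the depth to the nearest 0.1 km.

depth ≈ 54.9 km

Each station gives a sphere (x−x_i)² + (y−y_i)² + z² = d_i² (stations at z=0).
Subtracting the P sphere from Q and R: z² cancels, leaving linear equations in x and y:
471.8 x + 69.2 y = 18944.95
178.2 x + 143.8 y = 7038.29
Solving: x ≈ 40.301, y ≈ -0.997 km (keep extra digits for the depth step; rounded: 40.3, -1.0).
Then from the P sphere: z² = 170.92² − (x + 114.0)² − (y + 49.9)² with x = 40.301, y = -0.997, so z ≈ 54.894 ≈ 54.9 km.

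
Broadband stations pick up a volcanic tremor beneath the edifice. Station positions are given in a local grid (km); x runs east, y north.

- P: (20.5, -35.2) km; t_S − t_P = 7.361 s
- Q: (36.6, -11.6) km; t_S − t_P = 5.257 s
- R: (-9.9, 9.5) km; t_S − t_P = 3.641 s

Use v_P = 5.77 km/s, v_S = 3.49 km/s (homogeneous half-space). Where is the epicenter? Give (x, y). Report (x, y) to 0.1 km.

Distance from S−P lag: d = Δt · v_P v_S / (v_P − v_S) = Δt · (5.77·3.49)/(5.77−3.49) ≈ 8.8321·Δt.
So d_P = 65.01, d_Q = 46.43, d_R = 32.16 km.
Circle about each station: (x − 20.5)² + (y + 35.2)² = 65.01²; (x − 36.6)² + (y + 11.6)² = 46.43²; (x + 9.9)² + (y − 9.5)² = 32.16².
Subtracting pairs of circle equations eliminates x²+y² and gives linear equations (the radical axes):
32.2 x + 47.2 y = 1885.39
-60.8 x + 89.4 y = 1721.00
Solving the 2×2 system: x ≈ 15.2, y ≈ 29.6 km.

(15.2, 29.6)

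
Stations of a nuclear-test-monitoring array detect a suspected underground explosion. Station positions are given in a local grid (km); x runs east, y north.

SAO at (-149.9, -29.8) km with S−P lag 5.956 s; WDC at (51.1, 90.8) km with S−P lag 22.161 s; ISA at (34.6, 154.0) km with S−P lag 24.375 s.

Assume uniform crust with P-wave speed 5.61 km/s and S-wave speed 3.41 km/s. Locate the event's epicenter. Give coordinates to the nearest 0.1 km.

Distance from S−P lag: d = Δt · v_P v_S / (v_P − v_S) = Δt · (5.61·3.41)/(5.61−3.41) ≈ 8.6955·Δt.
So d_SAO = 51.79, d_WDC = 192.70, d_ISA = 211.95 km.
Circle about each station: (x + 149.9)² + (y + 29.8)² = 51.79²; (x − 51.1)² + (y − 90.8)² = 192.70²; (x − 34.6)² + (y − 154.0)² = 211.95².
Subtracting the SAO equation from the WDC and ISA equations removes the quadratic terms:
402.0 x + 241.2 y = -46953.29
369.0 x + 367.6 y = -40685.49
Solving the 2×2 system: x ≈ -126.7, y ≈ 16.5 km.
Check against SAO (with the unrounded x, y): √((x + 149.9)²+(y + 29.8)²) = 51.79 ≈ 51.79 km. ✓

-126.7 km east, 16.5 km north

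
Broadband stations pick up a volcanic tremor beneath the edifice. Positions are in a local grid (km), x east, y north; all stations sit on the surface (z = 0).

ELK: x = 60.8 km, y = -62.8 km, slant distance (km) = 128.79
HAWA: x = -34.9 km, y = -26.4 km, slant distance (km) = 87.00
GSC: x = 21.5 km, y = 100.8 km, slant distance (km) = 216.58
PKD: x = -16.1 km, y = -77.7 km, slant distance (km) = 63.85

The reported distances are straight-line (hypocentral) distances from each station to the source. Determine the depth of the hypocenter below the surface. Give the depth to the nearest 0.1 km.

47.9 km

Each station gives a sphere (x−x_i)² + (y−y_i)² + z² = d_i² (stations at z=0).
Subtracting the ELK sphere from HAWA and GSC: z² cancels, leaving linear equations in x and y:
-191.4 x + 72.8 y = 3292.35
-78.6 x + 327.2 y = -27337.62
Solving: x ≈ -53.905, y ≈ -96.499 km (keep extra digits for the depth step; rounded: -53.9, -96.5).
Then from the ELK sphere: z² = 128.79² − (x − 60.8)² − (y + 62.8)² with x = -53.905, y = -96.499, so z ≈ 47.896 ≈ 47.9 km.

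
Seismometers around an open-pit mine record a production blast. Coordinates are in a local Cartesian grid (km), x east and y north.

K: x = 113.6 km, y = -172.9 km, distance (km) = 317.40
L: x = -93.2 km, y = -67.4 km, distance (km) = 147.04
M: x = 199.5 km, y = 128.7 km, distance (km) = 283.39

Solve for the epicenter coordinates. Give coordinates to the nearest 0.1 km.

(-79.5, 79.0)

Circle about each station: (x − 113.6)² + (y + 172.9)² = 317.40²; (x + 93.2)² + (y + 67.4)² = 147.04²; (x − 199.5)² + (y − 128.7)² = 283.39².
Subtracting the K equation from the L and M equations removes the quadratic terms:
-413.6 x + 211.0 y = 49551.63
171.8 x + 603.2 y = 33997.44
Solving the 2×2 system: x ≈ -79.5, y ≈ 79.0 km.
Check against K (with the unrounded x, y): √((x − 113.6)²+(y + 172.9)²) = 317.40 ≈ 317.40 km. ✓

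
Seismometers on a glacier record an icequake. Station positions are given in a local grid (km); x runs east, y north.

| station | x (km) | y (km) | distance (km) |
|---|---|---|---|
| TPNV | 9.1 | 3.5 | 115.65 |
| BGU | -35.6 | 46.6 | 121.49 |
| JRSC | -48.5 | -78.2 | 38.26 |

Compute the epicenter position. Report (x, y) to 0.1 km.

Circle about each station: (x − 9.1)² + (y − 3.5)² = 115.65²; (x + 35.6)² + (y − 46.6)² = 121.49²; (x + 48.5)² + (y + 78.2)² = 38.26².
Subtracting pairs of circle equations eliminates x²+y² and gives linear equations (the radical axes):
-89.4 x + 86.2 y = 1958.96
-115.2 x − 163.4 y = 20283.52
Solving the 2×2 system: x ≈ -84.3, y ≈ -64.7 km.

x ≈ -84.3 km, y ≈ -64.7 km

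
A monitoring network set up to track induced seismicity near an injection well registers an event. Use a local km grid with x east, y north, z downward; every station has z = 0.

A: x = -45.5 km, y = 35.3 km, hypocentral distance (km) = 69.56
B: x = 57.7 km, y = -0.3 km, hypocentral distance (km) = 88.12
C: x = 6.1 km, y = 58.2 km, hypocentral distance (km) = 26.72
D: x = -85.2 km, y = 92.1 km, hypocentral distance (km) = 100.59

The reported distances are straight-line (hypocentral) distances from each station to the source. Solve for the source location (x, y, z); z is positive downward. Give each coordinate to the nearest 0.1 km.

Each station gives a sphere (x−x_i)² + (y−y_i)² + z² = d_i² (stations at z=0).
Subtracting the A sphere from B and C: z² cancels, leaving linear equations in x and y:
206.4 x − 71.2 y = -2913.50
103.2 x + 45.8 y = 4232.75
Solving: x ≈ 9.995, y ≈ 69.896 km (keep extra digits for the depth step; rounded: 10.0, 69.9).
Then from the A sphere: z² = 69.56² − (x + 45.5)² − (y − 35.3)² with x = 9.995, y = 69.896, so z ≈ 23.707 ≈ 23.7 km.
Check against D (with the unrounded solution): distance 100.58 ≈ 100.59 km. ✓

x ≈ 10.0 km, y ≈ 69.9 km, depth ≈ 23.7 km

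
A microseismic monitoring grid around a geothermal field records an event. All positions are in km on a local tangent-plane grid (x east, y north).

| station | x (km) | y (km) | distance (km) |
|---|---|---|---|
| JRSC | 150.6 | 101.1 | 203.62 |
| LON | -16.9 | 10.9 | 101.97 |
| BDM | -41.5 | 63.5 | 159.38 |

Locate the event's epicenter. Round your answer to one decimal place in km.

Circle about each station: (x − 150.6)² + (y − 101.1)² = 203.62²; (x + 16.9)² + (y − 10.9)² = 101.97²; (x + 41.5)² + (y − 63.5)² = 159.38².
Subtracting pairs of circle equations eliminates x²+y² and gives linear equations (the radical axes):
-335.0 x − 180.4 y = -1433.93
-384.2 x − 75.2 y = -11087.95
Solving the 2×2 system: x ≈ 42.9, y ≈ -71.7 km.

42.9 km east, -71.7 km north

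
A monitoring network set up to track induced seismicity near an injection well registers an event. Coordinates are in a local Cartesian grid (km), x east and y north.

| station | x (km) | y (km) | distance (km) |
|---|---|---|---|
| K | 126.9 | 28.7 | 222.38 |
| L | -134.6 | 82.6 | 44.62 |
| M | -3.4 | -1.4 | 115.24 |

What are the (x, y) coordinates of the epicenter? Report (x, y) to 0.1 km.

Circle about each station: (x − 126.9)² + (y − 28.7)² = 222.38²; (x + 134.6)² + (y − 82.6)² = 44.62²; (x + 3.4)² + (y + 1.4)² = 115.24².
Subtracting pairs of circle equations eliminates x²+y² and gives linear equations (the radical axes):
-523.0 x + 107.8 y = 55474.54
-260.6 x − 60.2 y = 19258.83
Solving the 2×2 system: x ≈ -90.9, y ≈ 73.6 km.
Check against K (with the unrounded x, y): √((x − 126.9)²+(y − 28.7)²) = 222.38 ≈ 222.38 km. ✓

(-90.9, 73.6)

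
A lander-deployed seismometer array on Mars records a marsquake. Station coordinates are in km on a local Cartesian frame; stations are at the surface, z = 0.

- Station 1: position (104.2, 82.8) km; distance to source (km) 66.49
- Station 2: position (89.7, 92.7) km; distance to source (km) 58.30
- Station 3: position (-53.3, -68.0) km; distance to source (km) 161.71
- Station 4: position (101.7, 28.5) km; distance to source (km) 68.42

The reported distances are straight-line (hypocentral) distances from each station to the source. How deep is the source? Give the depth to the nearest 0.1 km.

z ≈ 15.1 km

Each station gives a sphere (x−x_i)² + (y−y_i)² + z² = d_i² (stations at z=0).
Subtracting the Station 1 sphere from Station 2 and Station 3: z² cancels, leaving linear equations in x and y:
-29.0 x + 19.8 y = -52.07
-315.0 x − 301.6 y = -31977.79
Solving: x ≈ 43.306, y ≈ 60.798 km (keep extra digits for the depth step; rounded: 43.3, 60.8).
Then from the Station 1 sphere: z² = 66.49² − (x − 104.2)² − (y − 82.8)² with x = 43.306, y = 60.798, so z ≈ 15.125 ≈ 15.1 km.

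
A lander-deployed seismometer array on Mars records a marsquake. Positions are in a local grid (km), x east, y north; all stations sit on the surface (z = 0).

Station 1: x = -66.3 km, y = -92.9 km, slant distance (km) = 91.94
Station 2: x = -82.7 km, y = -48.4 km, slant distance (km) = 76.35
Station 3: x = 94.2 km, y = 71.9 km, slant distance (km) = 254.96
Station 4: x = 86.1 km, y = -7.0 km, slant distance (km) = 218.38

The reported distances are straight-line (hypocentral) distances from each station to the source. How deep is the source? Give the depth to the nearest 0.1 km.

Each station gives a sphere (x−x_i)² + (y−y_i)² + z² = d_i² (stations at z=0).
Subtracting the Station 1 sphere from Station 2 and Station 3: z² cancels, leaving linear equations in x and y:
-32.8 x + 89.0 y = -1220.61
321.0 x + 329.6 y = -55534.49
Solving: x ≈ -115.294, y ≈ -56.205 km (keep extra digits for the depth step; rounded: -115.3, -56.2).
Then from the Station 1 sphere: z² = 91.94² − (x + 66.3)² − (y + 92.9)² with x = -115.294, y = -56.205, so z ≈ 68.600 ≈ 68.6 km.

68.6 km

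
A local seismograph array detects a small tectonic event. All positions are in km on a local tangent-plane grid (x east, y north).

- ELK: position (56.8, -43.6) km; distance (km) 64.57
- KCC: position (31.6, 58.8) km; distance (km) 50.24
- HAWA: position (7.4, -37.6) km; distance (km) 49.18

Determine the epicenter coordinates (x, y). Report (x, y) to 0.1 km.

x ≈ 20.5 km, y ≈ 9.8 km

Circle about each station: (x − 56.8)² + (y + 43.6)² = 64.57²; (x − 31.6)² + (y − 58.8)² = 50.24²; (x − 7.4)² + (y + 37.6)² = 49.18².
Subtracting the ELK equation from the KCC and HAWA equations removes the quadratic terms:
-50.4 x + 204.8 y = 974.03
-98.8 x + 12.0 y = -1908.07
Solving the 2×2 system: x ≈ 20.5, y ≈ 9.8 km.
Check against ELK (with the unrounded x, y): √((x − 56.8)²+(y + 43.6)²) = 64.57 ≈ 64.57 km. ✓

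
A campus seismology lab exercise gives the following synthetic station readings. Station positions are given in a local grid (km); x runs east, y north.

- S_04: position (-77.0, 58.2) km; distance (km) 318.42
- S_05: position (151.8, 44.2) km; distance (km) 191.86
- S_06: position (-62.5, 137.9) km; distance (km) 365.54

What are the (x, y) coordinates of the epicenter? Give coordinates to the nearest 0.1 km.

Circle about each station: (x + 77.0)² + (y − 58.2)² = 318.42²; (x − 151.8)² + (y − 44.2)² = 191.86²; (x + 62.5)² + (y − 137.9)² = 365.54².
Subtracting the S_04 equation from the S_05 and S_06 equations removes the quadratic terms:
457.6 x − 28.0 y = 80261.68
29.0 x + 159.4 y = -18621.78
Solving the 2×2 system: x ≈ 166.4, y ≈ -147.1 km.

x ≈ 166.4 km, y ≈ -147.1 km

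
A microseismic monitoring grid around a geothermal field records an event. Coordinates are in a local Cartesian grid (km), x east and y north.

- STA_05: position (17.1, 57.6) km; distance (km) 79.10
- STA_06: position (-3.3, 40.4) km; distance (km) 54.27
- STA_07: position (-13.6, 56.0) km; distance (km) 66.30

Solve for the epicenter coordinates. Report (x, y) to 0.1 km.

(-25.1, -9.3)

Circle about each station: (x − 17.1)² + (y − 57.6)² = 79.10²; (x + 3.3)² + (y − 40.4)² = 54.27²; (x + 13.6)² + (y − 56.0)² = 66.30².
Subtracting pairs of circle equations eliminates x²+y² and gives linear equations (the radical axes):
-40.8 x − 34.4 y = 1344.46
-61.4 x − 3.2 y = 1571.91
Solving the 2×2 system: x ≈ -25.1, y ≈ -9.3 km.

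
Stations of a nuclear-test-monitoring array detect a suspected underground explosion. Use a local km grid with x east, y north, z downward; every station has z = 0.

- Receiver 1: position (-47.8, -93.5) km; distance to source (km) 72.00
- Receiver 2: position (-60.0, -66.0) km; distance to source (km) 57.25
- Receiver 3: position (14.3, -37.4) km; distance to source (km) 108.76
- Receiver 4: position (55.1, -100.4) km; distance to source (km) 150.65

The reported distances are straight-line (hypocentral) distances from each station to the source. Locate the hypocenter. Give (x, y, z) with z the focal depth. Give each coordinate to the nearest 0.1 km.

x ≈ -78.7 km, y ≈ -56.1 km, depth ≈ 53.2 km

Each station gives a sphere (x−x_i)² + (y−y_i)² + z² = d_i² (stations at z=0).
Subtracting the Receiver 1 sphere from Receiver 2 and Receiver 3: z² cancels, leaving linear equations in x and y:
-24.4 x + 55.0 y = -1164.65
124.2 x + 112.2 y = -16068.58
Solving: x ≈ -78.704, y ≈ -56.092 km (keep extra digits for the depth step; rounded: -78.7, -56.1).
Then from the Receiver 1 sphere: z² = 72.00² − (x + 47.8)² − (y + 93.5)² with x = -78.704, y = -56.092, so z ≈ 53.194 ≈ 53.2 km.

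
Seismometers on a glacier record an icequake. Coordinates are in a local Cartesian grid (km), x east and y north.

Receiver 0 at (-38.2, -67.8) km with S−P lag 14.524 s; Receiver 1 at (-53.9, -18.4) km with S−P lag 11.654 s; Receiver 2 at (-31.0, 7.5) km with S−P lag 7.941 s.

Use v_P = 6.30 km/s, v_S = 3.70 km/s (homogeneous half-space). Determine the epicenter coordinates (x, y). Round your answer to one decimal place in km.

x ≈ 31.0 km, y ≈ 42.5 km

Distance from S−P lag: d = Δt · v_P v_S / (v_P − v_S) = Δt · (6.30·3.70)/(6.30−3.70) ≈ 8.9654·Δt.
So d_Receiver 0 = 130.21, d_Receiver 1 = 104.48, d_Receiver 2 = 71.19 km.
Circle about each station: (x + 38.2)² + (y + 67.8)² = 130.21²; (x + 53.9)² + (y + 18.4)² = 104.48²; (x + 31.0)² + (y − 7.5)² = 71.19².
Subtracting the Receiver 0 equation from the Receiver 1 and Receiver 2 equations removes the quadratic terms:
-31.4 x + 98.8 y = 3226.26
14.4 x + 150.6 y = 6847.80
Solving the 2×2 system: x ≈ 31.0, y ≈ 42.5 km.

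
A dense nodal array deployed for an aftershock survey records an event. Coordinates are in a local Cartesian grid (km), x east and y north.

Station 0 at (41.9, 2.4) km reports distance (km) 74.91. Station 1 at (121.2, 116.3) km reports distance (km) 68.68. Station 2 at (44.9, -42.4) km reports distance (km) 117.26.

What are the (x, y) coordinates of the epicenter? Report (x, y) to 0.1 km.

Circle about each station: (x − 41.9)² + (y − 2.4)² = 74.91²; (x − 121.2)² + (y − 116.3)² = 68.68²; (x − 44.9)² + (y + 42.4)² = 117.26².
Subtracting the Station 0 equation from the Station 1 and Station 2 equations removes the quadratic terms:
158.6 x + 227.8 y = 27348.33
6.0 x − 89.6 y = -6086.00
Solving the 2×2 system: x ≈ 68.3, y ≈ 72.5 km.

(68.3, 72.5)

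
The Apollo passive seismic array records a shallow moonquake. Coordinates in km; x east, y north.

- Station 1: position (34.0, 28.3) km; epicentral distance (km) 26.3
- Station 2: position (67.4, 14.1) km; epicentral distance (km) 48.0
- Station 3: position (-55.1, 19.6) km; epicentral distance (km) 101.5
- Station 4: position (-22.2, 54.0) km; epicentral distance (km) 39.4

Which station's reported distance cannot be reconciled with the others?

Station 4

Solve using three stations at a time. Using Station 1, Station 2, Station 3 (subtract circle equations pairwise → linear system) gives (x, y) ≈ (40.5, 53.9).
Distances from that point to each station vs reported:
  Station 1: calculated 26.4 vs reported 26.3 → residual 0.1 km
  Station 2: calculated 48.0 vs reported 48.0 → residual 0.0 km
  Station 3: calculated 101.5 vs reported 101.5 → residual 0.0 km
  Station 4: calculated 62.7 vs reported 39.4 → residual 23.3 km
Station 1, Station 2, Station 3 are mutually consistent (residuals ≈ 0); Station 4 is off by 23.3 km.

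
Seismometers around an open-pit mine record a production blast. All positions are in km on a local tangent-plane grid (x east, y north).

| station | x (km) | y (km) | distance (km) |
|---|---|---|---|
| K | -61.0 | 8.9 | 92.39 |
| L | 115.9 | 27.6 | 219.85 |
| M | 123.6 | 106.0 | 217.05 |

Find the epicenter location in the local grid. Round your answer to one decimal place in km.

(-93.2, 95.5)

Circle about each station: (x + 61.0)² + (y − 8.9)² = 92.39²; (x − 115.9)² + (y − 27.6)² = 219.85²; (x − 123.6)² + (y − 106.0)² = 217.05².
Subtracting the K equation from the L and M equations removes the quadratic terms:
353.8 x + 37.4 y = -29403.75
369.2 x + 194.2 y = -15862.04
Solving the 2×2 system: x ≈ -93.2, y ≈ 95.5 km.
Check against K (with the unrounded x, y): √((x + 61.0)²+(y − 8.9)²) = 92.41 ≈ 92.39 km. ✓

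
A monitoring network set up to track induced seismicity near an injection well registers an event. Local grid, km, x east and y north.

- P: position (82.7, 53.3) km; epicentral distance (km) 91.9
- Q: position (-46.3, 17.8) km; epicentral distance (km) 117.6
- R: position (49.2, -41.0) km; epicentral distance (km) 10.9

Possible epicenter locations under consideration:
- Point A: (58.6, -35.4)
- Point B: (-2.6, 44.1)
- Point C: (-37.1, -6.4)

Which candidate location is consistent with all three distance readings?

For each candidate, compare |candidate − station| to the reported distance:
Point A: residuals P 0.0, Q 0.0, R 0.0 → max 0.0 km
Point B: residuals P 6.1, Q 66.6, R 88.7 → max 88.7 km
Point C: residuals P 42.0, Q 91.7, R 82.1 → max 91.7 km
Only Point A has all residuals ≈ 0.

Point A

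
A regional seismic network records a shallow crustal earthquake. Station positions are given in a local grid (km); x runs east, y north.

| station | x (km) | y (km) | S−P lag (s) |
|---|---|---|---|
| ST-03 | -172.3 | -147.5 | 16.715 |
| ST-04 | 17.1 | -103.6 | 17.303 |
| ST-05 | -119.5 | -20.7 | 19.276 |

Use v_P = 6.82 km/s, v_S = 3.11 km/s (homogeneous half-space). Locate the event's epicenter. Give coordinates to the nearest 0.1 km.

Distance from S−P lag: d = Δt · v_P v_S / (v_P − v_S) = Δt · (6.82·3.11)/(6.82−3.11) ≈ 5.7170·Δt.
So d_ST-03 = 95.56, d_ST-04 = 98.92, d_ST-05 = 110.20 km.
Circle about each station: (x + 172.3)² + (y + 147.5)² = 95.56²; (x − 17.1)² + (y + 103.6)² = 98.92²; (x + 119.5)² + (y + 20.7)² = 110.20².
Subtracting the ST-03 equation from the ST-04 and ST-05 equations removes the quadratic terms:
378.8 x + 87.8 y = -41071.62
105.6 x + 253.6 y = -39747.13
Solving the 2×2 system: x ≈ -79.8, y ≈ -123.5 km.

x ≈ -79.8 km, y ≈ -123.5 km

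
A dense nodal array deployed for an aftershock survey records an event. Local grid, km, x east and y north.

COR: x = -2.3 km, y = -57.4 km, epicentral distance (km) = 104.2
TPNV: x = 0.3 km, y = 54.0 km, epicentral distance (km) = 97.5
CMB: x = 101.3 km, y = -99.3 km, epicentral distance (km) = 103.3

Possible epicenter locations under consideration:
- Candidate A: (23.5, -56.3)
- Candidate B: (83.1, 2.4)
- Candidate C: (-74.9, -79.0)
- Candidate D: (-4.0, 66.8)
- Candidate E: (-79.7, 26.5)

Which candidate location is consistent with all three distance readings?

For each candidate, compare |candidate − station| to the reported distance:
Candidate A: residuals COR 78.4, TPNV 15.2, CMB 14.4 → max 78.4 km
Candidate B: residuals COR 0.1, TPNV 0.1, CMB 0.0 → max 0.1 km
Candidate C: residuals COR 28.5, TPNV 55.3, CMB 74.1 → max 74.1 km
Candidate D: residuals COR 20.0, TPNV 84.0, CMB 93.4 → max 93.4 km
Candidate E: residuals COR 9.9, TPNV 12.9, CMB 117.1 → max 117.1 km
Only Candidate B has all residuals ≈ 0.

Candidate B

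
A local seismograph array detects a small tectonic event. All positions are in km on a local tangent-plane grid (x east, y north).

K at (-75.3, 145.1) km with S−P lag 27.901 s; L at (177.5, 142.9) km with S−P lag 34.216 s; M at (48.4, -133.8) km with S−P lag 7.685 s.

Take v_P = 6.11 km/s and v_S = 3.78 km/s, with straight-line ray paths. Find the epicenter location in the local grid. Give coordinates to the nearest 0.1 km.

Distance from S−P lag: d = Δt · v_P v_S / (v_P − v_S) = Δt · (6.11·3.78)/(6.11−3.78) ≈ 9.9124·Δt.
So d_K = 276.56, d_L = 339.16, d_M = 76.18 km.
Circle about each station: (x + 75.3)² + (y − 145.1)² = 276.56²; (x − 177.5)² + (y − 142.9)² = 339.16²; (x − 48.4)² + (y + 133.8)² = 76.18².
Subtracting pairs of circle equations eliminates x²+y² and gives linear equations (the radical axes):
505.6 x − 4.4 y = -13341.51
247.4 x − 557.8 y = 64202.94
Solving the 2×2 system: x ≈ -27.5, y ≈ -127.3 km.
Check against K (with the unrounded x, y): √((x + 75.3)²+(y − 145.1)²) = 276.56 ≈ 276.56 km. ✓

(-27.5, -127.3)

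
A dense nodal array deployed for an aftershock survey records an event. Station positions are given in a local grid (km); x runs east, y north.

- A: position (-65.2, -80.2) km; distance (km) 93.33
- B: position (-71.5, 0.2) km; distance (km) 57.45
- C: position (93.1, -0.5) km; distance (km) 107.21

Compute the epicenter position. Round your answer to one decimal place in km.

(-14.1, -2.1)

Circle about each station: (x + 65.2)² + (y + 80.2)² = 93.33²; (x + 71.5)² + (y − 0.2)² = 57.45²; (x − 93.1)² + (y + 0.5)² = 107.21².
Subtracting the A equation from the B and C equations removes the quadratic terms:
-12.6 x + 160.8 y = -160.80
316.6 x + 159.4 y = -4798.72
Solving the 2×2 system: x ≈ -14.1, y ≈ -2.1 km.
Check against A (with the unrounded x, y): √((x + 65.2)²+(y + 80.2)²) = 93.33 ≈ 93.33 km. ✓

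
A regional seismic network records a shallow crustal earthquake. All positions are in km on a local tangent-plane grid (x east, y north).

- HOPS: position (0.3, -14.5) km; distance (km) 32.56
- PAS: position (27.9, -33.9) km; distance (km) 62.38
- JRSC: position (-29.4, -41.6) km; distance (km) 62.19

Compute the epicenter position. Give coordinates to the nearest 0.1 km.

x ≈ -8.3 km, y ≈ 16.9 km

Circle about each station: (x − 0.3)² + (y + 14.5)² = 32.56²; (x − 27.9)² + (y + 33.9)² = 62.38²; (x + 29.4)² + (y + 41.6)² = 62.19².
Subtracting the HOPS equation from the PAS and JRSC equations removes the quadratic terms:
55.2 x − 38.8 y = -1113.83
-59.4 x − 54.2 y = -422.86
Solving the 2×2 system: x ≈ -8.3, y ≈ 16.9 km.
Check against HOPS (with the unrounded x, y): √((x − 0.3)²+(y + 14.5)²) = 32.55 ≈ 32.56 km. ✓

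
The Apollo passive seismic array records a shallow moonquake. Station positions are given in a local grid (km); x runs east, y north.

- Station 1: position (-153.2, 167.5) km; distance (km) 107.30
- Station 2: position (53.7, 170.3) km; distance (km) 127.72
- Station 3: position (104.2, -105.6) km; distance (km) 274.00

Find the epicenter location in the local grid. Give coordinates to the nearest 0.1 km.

Circle about each station: (x + 153.2)² + (y − 167.5)² = 107.30²; (x − 53.7)² + (y − 170.3)² = 127.72²; (x − 104.2)² + (y + 105.6)² = 274.00².
Subtracting pairs of circle equations eliminates x²+y² and gives linear equations (the radical axes):
413.8 x + 5.6 y = -24439.82
514.8 x − 546.2 y = -93080.20
Solving the 2×2 system: x ≈ -60.6, y ≈ 113.3 km.

x ≈ -60.6 km, y ≈ 113.3 km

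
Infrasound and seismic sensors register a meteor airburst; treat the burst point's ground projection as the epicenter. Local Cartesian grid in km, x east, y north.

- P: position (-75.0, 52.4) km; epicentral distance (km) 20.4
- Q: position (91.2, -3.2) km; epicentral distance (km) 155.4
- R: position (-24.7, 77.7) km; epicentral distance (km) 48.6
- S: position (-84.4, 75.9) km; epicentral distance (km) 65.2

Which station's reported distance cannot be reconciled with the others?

Solve using three stations at a time. Using P, Q, R (subtract circle equations pairwise → linear system) gives (x, y) ≈ (-57.5, 41.9).
Distances from that point to each station vs reported:
  P: calculated 20.4 vs reported 20.4 → residual 0.0 km
  Q: calculated 155.4 vs reported 155.4 → residual 0.0 km
  R: calculated 48.6 vs reported 48.6 → residual 0.0 km
  S: calculated 43.4 vs reported 65.2 → residual 21.8 km
P, Q, R are mutually consistent (residuals ≈ 0); S is off by 21.8 km.

S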